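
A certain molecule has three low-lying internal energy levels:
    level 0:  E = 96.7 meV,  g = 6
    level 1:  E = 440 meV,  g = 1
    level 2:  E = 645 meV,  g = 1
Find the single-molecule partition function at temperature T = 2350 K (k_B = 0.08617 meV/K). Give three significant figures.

k_BT = 0.08617 × 2350 K = 202.50 meV.
Eᵢ/kT = 0.47753, 2.1728, 3.1852.
Z = Σ gᵢe^(−Eᵢ/kT) = 6·e^(−0.47753) + 1·e^(−2.1728) + 1·e^(−3.1852) = 3.7219 + 0.11386 + 0.041370 = 3.8771.

Z = 3.88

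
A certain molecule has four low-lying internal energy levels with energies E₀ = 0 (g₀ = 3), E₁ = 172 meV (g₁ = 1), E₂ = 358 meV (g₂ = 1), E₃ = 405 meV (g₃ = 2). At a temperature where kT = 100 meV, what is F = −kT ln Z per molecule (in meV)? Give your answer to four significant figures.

-117.6 meV

Eᵢ/kT = 0, 1.72000, 3.58000, 4.05000.
Z = Σ gᵢe^(−Eᵢ/kT) = 3·e^(−0) + 1·e^(−1.72000) + 1·e^(−3.58000) + 2·e^(−4.05000) = 3.00000 + 0.179066 + 0.0278757 + 0.0348447 = 3.24179.
F = −kT ln Z = −100 × ln(3.24179) = −100 × 1.17613 = -117.6 meV.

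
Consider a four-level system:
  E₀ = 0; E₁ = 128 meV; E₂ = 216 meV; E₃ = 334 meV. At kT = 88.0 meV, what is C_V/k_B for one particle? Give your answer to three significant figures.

0.771

Eᵢ/kT = 0, 1.4545, 2.4545, 3.7955.
Z = Σ e^(−Eᵢ/kT) = e^(−0) + e^(−1.4545) + e^(−2.4545) + e^(−3.7955) = 1.0000 + 0.23352 + 0.085906 + 0.022472 = 1.3419.
⟨E⟩ = 41.696 meV, ⟨E²⟩ = 7706.2 meV².
C_V/k_B = (⟨E²⟩ − ⟨E⟩²)/(kT)² = (7706.2 − 1738.6)/7744.0 = 0.771.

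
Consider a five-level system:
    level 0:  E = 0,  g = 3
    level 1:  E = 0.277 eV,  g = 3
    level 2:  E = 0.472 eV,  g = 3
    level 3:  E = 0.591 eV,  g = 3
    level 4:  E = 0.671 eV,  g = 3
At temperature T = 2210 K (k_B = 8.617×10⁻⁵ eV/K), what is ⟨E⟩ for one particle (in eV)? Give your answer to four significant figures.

0.1082 eV

k_BT = 8.617×10⁻⁵ × 2210 K = 0.190436 eV.
Eᵢ/kT = 0, 1.45456, 2.47852, 3.10340, 3.52349.
Z = Σ gᵢe^(−Eᵢ/kT) = 3·e^(−0) + 3·e^(−1.45456) + 3·e^(−2.47852) + 3·e^(−3.10340) + 3·e^(−3.52349) = 3.00000 + 0.700509 + 0.251602 + 0.134689 + 0.0884889 = 4.17529.
⟨E⟩ = Σ Eᵢ gᵢe^(−Eᵢ/kT) / Z = (0·3.00000 + 0.277·0.700509 + 0.472·0.251602 + 0.591·0.134689 + 0.671·0.0884889) / 4.17529 = 0.1082 eV.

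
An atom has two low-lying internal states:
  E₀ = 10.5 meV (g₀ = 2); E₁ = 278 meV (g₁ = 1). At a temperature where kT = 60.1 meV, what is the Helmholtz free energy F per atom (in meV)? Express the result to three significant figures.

Eᵢ/kT = 0.17471, 4.6256.
Z = Σ gᵢe^(−Eᵢ/kT) = 2·e^(−0.17471) + 1·e^(−4.6256) = 1.6794 + 0.0097978 = 1.6892.
F = −kT ln Z = −60.1 × ln(1.6892) = −60.1 × 0.52426 = -31.5 meV.

-31.5 meV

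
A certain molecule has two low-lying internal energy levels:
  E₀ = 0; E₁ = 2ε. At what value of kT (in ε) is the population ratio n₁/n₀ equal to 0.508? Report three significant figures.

2.95 ε

n₁/n₀ = exp[−(E₁−E₀)/kT] = 0.508.
⇒ (E₁−E₀)/kT = ln(1/0.508) = ln(1.9685) = 0.67727.
kT = 2ε / 0.67727 = 2.95 ε.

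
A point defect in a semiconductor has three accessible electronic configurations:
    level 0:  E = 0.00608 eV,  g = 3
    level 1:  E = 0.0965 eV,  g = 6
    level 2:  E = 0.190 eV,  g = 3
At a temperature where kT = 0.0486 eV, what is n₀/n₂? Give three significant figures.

44.0

n₀/n₂ = (g₀/g₂) exp[−(E₀−E₂)/kT] = (3/3) × exp(−(-0.18392 eV)/(0.0486 eV)) = (3/3) × exp(3.7844) = 44.0.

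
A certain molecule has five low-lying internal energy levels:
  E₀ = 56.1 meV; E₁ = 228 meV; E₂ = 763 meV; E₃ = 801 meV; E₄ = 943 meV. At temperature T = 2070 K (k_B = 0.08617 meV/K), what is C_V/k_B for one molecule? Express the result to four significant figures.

0.6226

k_BT = 0.08617 × 2070 K = 178.372 meV.
Eᵢ/kT = 0.314511, 1.27823, 4.27758, 4.49062, 5.28670.
Z = Σ e^(−Eᵢ/kT) = e^(−0.314511) + e^(−1.27823) + e^(−4.27758) + e^(−4.49062) + e^(−5.28670) = 0.730146 + 0.278530 + 0.0138762 + 0.0112137 + 0.00505843 = 1.03882.
⟨E⟩ = 123.992 meV, ⟨E²⟩ = 35182.5 meV².
C_V/k_B = (⟨E²⟩ − ⟨E⟩²)/(kT)² = (35182.5 − 15374.0)/31816.6 = 0.6226.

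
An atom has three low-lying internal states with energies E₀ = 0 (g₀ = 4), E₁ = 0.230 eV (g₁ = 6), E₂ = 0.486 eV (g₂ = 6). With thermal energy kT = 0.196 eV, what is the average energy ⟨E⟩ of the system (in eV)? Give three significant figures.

Eᵢ/kT = 0, 1.1735, 2.4796.
Z = Σ gᵢe^(−Eᵢ/kT) = 4·e^(−0) + 6·e^(−1.1735) + 6·e^(−2.4796) = 4.0000 + 1.8557 + 0.50266 = 6.3584.
⟨E⟩ = Σ Eᵢ gᵢe^(−Eᵢ/kT) / Z = (0·4.0000 + 0.230·1.8557 + 0.486·0.50266) / 6.3584 = 0.106 eV.

0.106 eV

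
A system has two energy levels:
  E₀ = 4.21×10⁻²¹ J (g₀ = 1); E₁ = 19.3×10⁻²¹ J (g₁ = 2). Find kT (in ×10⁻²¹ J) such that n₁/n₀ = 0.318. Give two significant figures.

n₁/n₀ = (g₁/g₀) exp[−(E₁−E₀)/kT] = 0.318.
⇒ (E₁−E₀)/kT = ln((2/1)/0.318) = ln(6.289) = 1.839.
kT = 15.09 ×10⁻²¹ J / 1.839 = 8.2 ×10⁻²¹ J.

8.2 ×10⁻²¹ J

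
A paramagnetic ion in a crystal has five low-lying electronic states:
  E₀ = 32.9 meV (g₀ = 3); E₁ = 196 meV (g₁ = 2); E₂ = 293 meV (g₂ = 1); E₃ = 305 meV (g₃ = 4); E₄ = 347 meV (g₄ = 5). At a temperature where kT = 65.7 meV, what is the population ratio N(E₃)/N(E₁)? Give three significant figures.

0.381

n₃/n₁ = (g₃/g₁) exp[−(E₃−E₁)/kT] = (4/2) × exp(−(109 meV)/(65.7 meV)) = (4/2) × exp(-1.6591) = 0.381.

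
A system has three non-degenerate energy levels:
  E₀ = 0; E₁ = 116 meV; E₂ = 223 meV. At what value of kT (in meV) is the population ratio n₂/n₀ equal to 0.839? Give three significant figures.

n₂/n₀ = exp[−(E₂−E₀)/kT] = 0.839.
⇒ (E₂−E₀)/kT = ln(1/0.839) = ln(1.1919) = 0.17555.
kT = 223 meV / 0.17555 = 1270 meV.

1270 meV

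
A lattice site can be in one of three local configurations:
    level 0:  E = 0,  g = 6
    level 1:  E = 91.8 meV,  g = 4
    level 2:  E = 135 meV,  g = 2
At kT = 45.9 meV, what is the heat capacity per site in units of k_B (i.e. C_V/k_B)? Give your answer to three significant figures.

Eᵢ/kT = 0, 2.0000, 2.9412.
Z = Σ gᵢe^(−Eᵢ/kT) = 6·e^(−0) + 4·e^(−2.0000) + 2·e^(−2.9412) = 6.0000 + 0.54134 + 0.10560 = 6.6469.
⟨E⟩ = 9.6212 meV, ⟨E²⟩ = 975.88 meV².
C_V/k_B = (⟨E²⟩ − ⟨E⟩²)/(kT)² = (975.88 − 92.567)/2106.8 = 0.419.

0.419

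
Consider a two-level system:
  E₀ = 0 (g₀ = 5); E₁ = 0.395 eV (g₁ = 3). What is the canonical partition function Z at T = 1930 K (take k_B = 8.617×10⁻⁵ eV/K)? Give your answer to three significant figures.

k_BT = 8.617×10⁻⁵ × 1930 K = 0.16631 eV.
Eᵢ/kT = 0, 2.3751.
Z = Σ gᵢe^(−Eᵢ/kT) = 5·e^(−0) + 3·e^(−2.3751) = 5.0000 + 0.27902 = 5.2790.

Z = 5.28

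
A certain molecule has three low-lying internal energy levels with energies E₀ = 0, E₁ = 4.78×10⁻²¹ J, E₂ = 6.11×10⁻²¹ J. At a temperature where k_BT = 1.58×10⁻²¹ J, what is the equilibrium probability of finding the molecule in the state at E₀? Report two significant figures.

Eᵢ/kT = 0, 3.025, 3.867.
Z = Σ e^(−Eᵢ/kT) = e^(−0) + e^(−3.025) + e^(−3.867) = 1.000 + 0.04856 + 0.02092 = 1.069.
P₀ = e^(−E₀/kT) / Z = 1.000/1.069 = 0.94.

0.94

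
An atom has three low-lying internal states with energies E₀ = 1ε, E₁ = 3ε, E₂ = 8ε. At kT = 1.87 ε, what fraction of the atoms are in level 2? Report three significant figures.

0.0173

Eᵢ/kT = 0.53476, 1.6043, 4.2781.
Z = Σ e^(−Eᵢ/kT) = e^(−0.53476) + e^(−1.6043) + e^(−4.2781) = 0.58581 + 0.20103 + 0.013869 = 0.80071.
P₂ = e^(−E₂/kT) / Z = 0.013869/0.80071 = 0.0173.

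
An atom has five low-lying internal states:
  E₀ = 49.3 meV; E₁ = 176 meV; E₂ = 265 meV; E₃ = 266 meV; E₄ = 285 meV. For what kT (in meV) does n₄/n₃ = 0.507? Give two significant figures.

28 meV

n₄/n₃ = exp[−(E₄−E₃)/kT] = 0.507.
⇒ (E₄−E₃)/kT = ln(1/0.507) = ln(1.972) = 0.6790.
kT = 19 meV / 0.6790 = 28 meV.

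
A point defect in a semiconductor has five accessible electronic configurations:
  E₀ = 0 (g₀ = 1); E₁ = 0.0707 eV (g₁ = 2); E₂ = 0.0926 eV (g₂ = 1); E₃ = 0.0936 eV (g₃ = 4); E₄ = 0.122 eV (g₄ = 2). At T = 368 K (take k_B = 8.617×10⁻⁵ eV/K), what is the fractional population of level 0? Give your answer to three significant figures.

k_BT = 8.617×10⁻⁵ × 368 K = 0.031711 eV.
Eᵢ/kT = 0, 2.2295, 2.9201, 2.9517, 3.8472.
Z = Σ gᵢe^(−Eᵢ/kT) = 1·e^(−0) + 2·e^(−2.2295) + 1·e^(−2.9201) + 4·e^(−2.9517) + 2·e^(−3.8472) = 1.0000 + 0.21516 + 0.053928 + 0.20900 + 0.042679 = 1.5208.
P₀ = g₀ e^(−E₀/kT) / Z = 1.0000/1.5208 = 0.658.

0.658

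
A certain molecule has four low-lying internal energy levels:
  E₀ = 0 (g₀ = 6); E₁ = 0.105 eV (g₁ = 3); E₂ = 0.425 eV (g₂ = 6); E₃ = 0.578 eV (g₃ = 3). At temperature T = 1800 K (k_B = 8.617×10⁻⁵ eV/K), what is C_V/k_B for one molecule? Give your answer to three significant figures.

k_BT = 8.617×10⁻⁵ × 1800 K = 0.15511 eV.
Eᵢ/kT = 0, 0.67694, 2.7400, 3.7264.
Z = Σ gᵢe^(−Eᵢ/kT) = 6·e^(−0) + 3·e^(−0.67694) + 6·e^(−2.7400) + 3·e^(−3.7264) = 6.0000 + 1.5245 + 0.38742 + 0.072238 = 7.9842.
⟨E⟩ = 0.045901 eV, ⟨E²⟩ = 0.013892 eV².
C_V/k_B = (⟨E²⟩ − ⟨E⟩²)/(kT)² = (0.013892 − 0.0021069)/0.024059 = 0.490.

0.490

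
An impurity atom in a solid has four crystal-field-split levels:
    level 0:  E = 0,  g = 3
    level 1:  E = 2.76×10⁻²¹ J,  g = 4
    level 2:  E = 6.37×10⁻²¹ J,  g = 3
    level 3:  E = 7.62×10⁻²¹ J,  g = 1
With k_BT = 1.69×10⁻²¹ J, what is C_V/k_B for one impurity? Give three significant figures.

Eᵢ/kT = 0, 1.6331, 3.7692, 4.5089.
Z = Σ gᵢe^(−Eᵢ/kT) = 3·e^(−0) + 4·e^(−1.6331) + 3·e^(−3.7692) + 1·e^(−4.5089) = 3.0000 + 0.78129 + 0.069212 + 0.011011 = 3.8615.
⟨E⟩ = 0.69433, ⟨E²⟩ = 2.4341.
C_V/k_B = (⟨E²⟩ − ⟨E⟩²)/(kT)² = (2.4341 − 0.48209)/2.8561 = 0.683.

0.683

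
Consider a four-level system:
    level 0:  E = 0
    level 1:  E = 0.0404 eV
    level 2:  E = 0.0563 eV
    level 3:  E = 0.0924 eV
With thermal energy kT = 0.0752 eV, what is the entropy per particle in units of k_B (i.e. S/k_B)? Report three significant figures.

1.29

Eᵢ/kT = 0, 0.53723, 0.74867, 1.2287.
Z = Σ e^(−Eᵢ/kT) = e^(−0) + e^(−0.53723) + e^(−0.74867) + e^(−1.2287) = 1.0000 + 0.58436 + 0.47300 + 0.29267 = 2.3500.
⟨E⟩ = Σ EᵢPᵢ = 0.032885 eV.
S/k_B = ln Z + ⟨E⟩/kT = ln(2.3500) + 0.032885/0.0752 = 0.85442 + 0.43730 = 1.29.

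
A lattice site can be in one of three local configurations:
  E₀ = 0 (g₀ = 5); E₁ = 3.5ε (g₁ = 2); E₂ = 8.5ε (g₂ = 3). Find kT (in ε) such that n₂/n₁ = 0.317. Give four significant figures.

3.217 ε

n₂/n₁ = (g₂/g₁) exp[−(E₂−E₁)/kT] = 0.317.
⇒ (E₂−E₁)/kT = ln((3/2)/0.317) = ln(4.73186) = 1.55432.
kT = 5.0ε / 1.55432 = 3.217 ε.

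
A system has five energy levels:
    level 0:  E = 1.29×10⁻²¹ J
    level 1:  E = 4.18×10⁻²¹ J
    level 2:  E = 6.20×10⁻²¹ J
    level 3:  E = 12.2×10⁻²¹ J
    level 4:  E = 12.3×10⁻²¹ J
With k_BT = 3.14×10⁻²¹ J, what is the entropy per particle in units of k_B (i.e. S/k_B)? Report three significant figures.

Eᵢ/kT = 0.41083, 1.3312, 1.9745, 3.8854, 3.9172.
Z = Σ e^(−Eᵢ/kT) = e^(−0.41083) + e^(−1.3312) + e^(−1.9745) + e^(−3.8854) + e^(−3.9172) = 0.66310 + 0.26416 + 0.13883 + 0.020540 + 0.019897 = 1.1065.
⟨E⟩ = Σ EᵢPᵢ = 2.9965 ×10⁻²¹ J.
S/k_B = ln Z + ⟨E⟩/kT = ln(1.1065) + 2.9965/3.14 = 0.10120 + 0.95430 = 1.06.

1.06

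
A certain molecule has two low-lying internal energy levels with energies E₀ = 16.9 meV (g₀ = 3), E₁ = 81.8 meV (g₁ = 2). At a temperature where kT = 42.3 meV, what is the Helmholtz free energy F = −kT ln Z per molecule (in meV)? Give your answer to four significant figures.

Eᵢ/kT = 0.399527, 1.93381.
Z = Σ gᵢe^(−Eᵢ/kT) = 3·e^(−0.399527) + 2·e^(−1.93381) = 2.01191 + 0.289192 = 2.30110.
F = −kT ln Z = −42.3 × ln(2.30110) = −42.3 × 0.833387 = -35.25 meV.

-35.25 meV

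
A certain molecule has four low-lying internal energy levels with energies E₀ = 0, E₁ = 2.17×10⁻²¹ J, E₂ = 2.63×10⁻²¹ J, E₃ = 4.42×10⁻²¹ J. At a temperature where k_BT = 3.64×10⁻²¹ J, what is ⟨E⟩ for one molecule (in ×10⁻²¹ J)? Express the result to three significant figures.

Eᵢ/kT = 0, 0.59615, 0.72253, 1.2143.
Z = Σ e^(−Eᵢ/kT) = e^(−0) + e^(−0.59615) + e^(−0.72253) + e^(−1.2143) = 1.0000 + 0.55093 + 0.48552 + 0.29692 = 2.3334.
⟨E⟩ = Σ Eᵢ e^(−Eᵢ/kT) / Z = (0·1.0000 + 2.17·0.55093 + 2.63·0.48552 + 4.42·0.29692) / 2.3334 = 1.62 ×10⁻²¹ J.

1.62 ×10⁻²¹ J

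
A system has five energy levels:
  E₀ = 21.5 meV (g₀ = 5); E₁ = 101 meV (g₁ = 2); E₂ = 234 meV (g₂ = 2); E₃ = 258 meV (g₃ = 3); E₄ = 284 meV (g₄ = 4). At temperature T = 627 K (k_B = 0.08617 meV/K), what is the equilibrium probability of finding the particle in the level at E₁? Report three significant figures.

k_BT = 0.08617 × 627 K = 54.029 meV.
Eᵢ/kT = 0.39793, 1.8694, 4.3310, 4.7752, 5.2564.
Z = Σ gᵢe^(−Eᵢ/kT) = 5·e^(−0.39793) + 2·e^(−1.8694) + 2·e^(−4.3310) + 3·e^(−4.7752) + 4·e^(−5.2564) = 3.3585 + 0.30843 + 0.026309 + 0.025309 + 0.020856 = 3.7394.
P₁ = g₁ e^(−E₁/kT) / Z = 0.30843/3.7394 = 0.0825.

0.0825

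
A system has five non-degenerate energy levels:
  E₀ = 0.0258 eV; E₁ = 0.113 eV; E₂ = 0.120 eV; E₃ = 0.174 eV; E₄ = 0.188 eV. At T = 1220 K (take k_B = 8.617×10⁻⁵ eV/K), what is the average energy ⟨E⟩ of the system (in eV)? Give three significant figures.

k_BT = 8.617×10⁻⁵ × 1220 K = 0.10513 eV.
Eᵢ/kT = 0.24541, 1.0749, 1.1414, 1.6551, 1.7883.
Z = Σ e^(−Eᵢ/kT) = e^(−0.24541) + e^(−1.0749) + e^(−1.1414) + e^(−1.6551) + e^(−1.7883) = 0.78238 + 0.34133 + 0.31937 + 0.19107 + 0.16724 = 1.8014.
⟨E⟩ = Σ Eᵢ e^(−Eᵢ/kT) / Z = (0.0258·0.78238 + 0.113·0.34133 + 0.120·0.31937 + 0.174·0.19107 + 0.188·0.16724) / 1.8014 = 0.0898 eV.

0.0898 eV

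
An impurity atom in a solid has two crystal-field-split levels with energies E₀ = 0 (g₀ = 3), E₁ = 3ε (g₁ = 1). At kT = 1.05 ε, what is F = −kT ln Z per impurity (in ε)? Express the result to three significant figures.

-1.17 ε

Eᵢ/kT = 0, 2.8571.
Z = Σ gᵢe^(−Eᵢ/kT) = 3·e^(−0) + 1·e^(−2.8571) = 3.0000 + 0.057435 = 3.0574.
F = −kT ln Z = −1.05 × ln(3.0574) = −1.05 × 1.1176 = -1.17 ε.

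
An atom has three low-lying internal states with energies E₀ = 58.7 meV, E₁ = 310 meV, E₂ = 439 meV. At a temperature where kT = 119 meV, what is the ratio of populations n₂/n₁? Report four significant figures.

n₂/n₁ = exp[−(E₂−E₁)/kT] = exp(−(129 meV)/(119 meV)) = exp(-1.08403) = 0.3382.

0.3382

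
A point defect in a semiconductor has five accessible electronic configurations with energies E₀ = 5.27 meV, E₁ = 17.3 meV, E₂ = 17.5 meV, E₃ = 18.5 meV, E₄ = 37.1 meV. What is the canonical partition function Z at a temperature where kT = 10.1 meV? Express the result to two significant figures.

Eᵢ/kT = 0.5218, 1.713, 1.733, 1.832, 3.673.
Z = Σ e^(−Eᵢ/kT) = e^(−0.5218) + e^(−1.713) + e^(−1.733) + e^(−1.832) + e^(−3.673) = 0.5935 + 0.1803 + 0.1768 + 0.1601 + 0.02540 = 1.136.

Z = 1.1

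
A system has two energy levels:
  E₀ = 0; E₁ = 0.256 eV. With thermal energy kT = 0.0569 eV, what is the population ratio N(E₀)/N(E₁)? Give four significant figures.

89.94

n₀/n₁ = exp[−(E₀−E₁)/kT] = exp(−(-0.256 eV)/(0.0569 eV)) = exp(4.49912) = 89.94.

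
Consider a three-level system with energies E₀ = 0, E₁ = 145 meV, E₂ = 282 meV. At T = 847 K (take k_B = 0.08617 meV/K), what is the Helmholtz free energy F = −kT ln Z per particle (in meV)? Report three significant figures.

-10.7 meV

k_BT = 0.08617 × 847 K = 72.986 meV.
Eᵢ/kT = 0, 1.9867, 3.8638.
Z = Σ e^(−Eᵢ/kT) = e^(−0) + e^(−1.9867) + e^(−3.8638) = 1.0000 + 0.13715 + 0.020988 = 1.1581.
F = −kT ln Z = −72.986 × ln(1.1581) = −72.986 × 0.14678 = -10.7 meV.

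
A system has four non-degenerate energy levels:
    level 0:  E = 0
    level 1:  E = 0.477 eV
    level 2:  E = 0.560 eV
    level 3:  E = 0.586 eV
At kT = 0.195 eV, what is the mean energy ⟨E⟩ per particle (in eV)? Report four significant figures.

0.08555 eV

Eᵢ/kT = 0, 2.44615, 2.87179, 3.00513.
Z = Σ e^(−Eᵢ/kT) = e^(−0) + e^(−2.44615) + e^(−2.87179) + e^(−3.00513) = 1.00000 + 0.0866265 + 0.0565975 + 0.0495323 = 1.19276.
⟨E⟩ = Σ Eᵢ e^(−Eᵢ/kT) / Z = (0·1.00000 + 0.477·0.0866265 + 0.560·0.0565975 + 0.586·0.0495323) / 1.19276 = 0.08555 eV.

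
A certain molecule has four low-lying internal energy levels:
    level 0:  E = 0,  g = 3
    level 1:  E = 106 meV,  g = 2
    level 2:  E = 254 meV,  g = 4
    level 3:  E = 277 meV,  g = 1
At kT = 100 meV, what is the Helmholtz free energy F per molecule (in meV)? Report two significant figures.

-140 meV

Eᵢ/kT = 0, 1.060, 2.540, 2.770.
Z = Σ gᵢe^(−Eᵢ/kT) = 3·e^(−0) + 2·e^(−1.060) + 4·e^(−2.540) + 1·e^(−2.770) = 3.000 + 0.6929 + 0.3155 + 0.06266 = 4.071.
F = −kT ln Z = −100 × ln(4.071) = −100 × 1.404 = -140 meV.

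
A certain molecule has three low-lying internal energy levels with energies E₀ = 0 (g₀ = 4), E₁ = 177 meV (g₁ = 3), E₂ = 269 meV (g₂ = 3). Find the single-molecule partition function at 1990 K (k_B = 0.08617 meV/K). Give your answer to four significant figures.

Z = 5.694

k_BT = 0.08617 × 1990 K = 171.478 meV.
Eᵢ/kT = 0, 1.03220, 1.56871.
Z = Σ gᵢe^(−Eᵢ/kT) = 4·e^(−0) + 3·e^(−1.03220) + 3·e^(−1.56871) = 4.00000 + 1.06867 + 0.624941 = 5.69361.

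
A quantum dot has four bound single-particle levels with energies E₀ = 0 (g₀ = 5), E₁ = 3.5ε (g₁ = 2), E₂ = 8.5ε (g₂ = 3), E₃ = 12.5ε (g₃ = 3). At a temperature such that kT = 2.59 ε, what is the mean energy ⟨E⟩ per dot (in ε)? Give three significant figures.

Eᵢ/kT = 0, 1.3514, 3.2819, 4.8263.
Z = Σ gᵢe^(−Eᵢ/kT) = 5·e^(−0) + 2·e^(−1.3514) + 3·e^(−3.2819) + 3·e^(−4.8263) = 5.0000 + 0.51776 + 0.11267 + 0.024048 = 5.6545.
⟨E⟩ = Σ Eᵢ gᵢe^(−Eᵢ/kT) / Z = (0·5.0000 + 3.5·0.51776 + 8.5·0.11267 + 12.5·0.024048) / 5.6545 = 0.543 ε.

0.543 ε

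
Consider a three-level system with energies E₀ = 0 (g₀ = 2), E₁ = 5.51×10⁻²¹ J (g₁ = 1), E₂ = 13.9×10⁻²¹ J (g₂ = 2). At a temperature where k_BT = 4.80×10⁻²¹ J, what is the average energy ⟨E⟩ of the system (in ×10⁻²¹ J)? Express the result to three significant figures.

1.35 ×10⁻²¹ J

Eᵢ/kT = 0, 1.1479, 2.8958.
Z = Σ gᵢe^(−Eᵢ/kT) = 2·e^(−0) + 1·e^(−1.1479) + 2·e^(−2.8958) = 2.0000 + 0.31730 + 0.11051 = 2.4278.
⟨E⟩ = Σ Eᵢ gᵢe^(−Eᵢ/kT) / Z = (0·2.0000 + 5.51·0.31730 + 13.9·0.11051) / 2.4278 = 1.35 ×10⁻²¹ J.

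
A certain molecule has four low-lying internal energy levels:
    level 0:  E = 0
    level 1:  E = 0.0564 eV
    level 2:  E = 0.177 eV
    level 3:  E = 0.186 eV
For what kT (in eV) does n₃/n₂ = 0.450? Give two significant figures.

n₃/n₂ = exp[−(E₃−E₂)/kT] = 0.450.
⇒ (E₃−E₂)/kT = ln(1/0.450) = ln(2.222) = 0.7984.
kT = 0.009 eV / 0.7984 = 0.011 eV.

0.011 eV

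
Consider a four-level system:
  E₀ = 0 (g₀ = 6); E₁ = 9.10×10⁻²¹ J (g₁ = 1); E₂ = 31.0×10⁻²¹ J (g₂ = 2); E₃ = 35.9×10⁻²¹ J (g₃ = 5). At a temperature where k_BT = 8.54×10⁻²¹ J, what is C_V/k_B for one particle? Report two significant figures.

0.35

Eᵢ/kT = 0, 1.066, 3.630, 4.204.
Z = Σ gᵢe^(−Eᵢ/kT) = 6·e^(−0) + 1·e^(−1.066) + 2·e^(−3.630) + 5·e^(−4.204) = 6.000 + 0.3444 + 0.05303 + 0.07468 = 6.472.
⟨E⟩ = 1.153, ⟨E²⟩ = 27.15.
C_V/k_B = (⟨E²⟩ − ⟨E⟩²)/(kT)² = (27.15 − 1.329)/72.93 = 0.35.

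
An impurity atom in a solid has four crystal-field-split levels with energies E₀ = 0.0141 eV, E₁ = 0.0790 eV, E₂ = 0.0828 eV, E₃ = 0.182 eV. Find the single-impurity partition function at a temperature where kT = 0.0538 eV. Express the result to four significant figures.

Z = 1.248

Eᵢ/kT = 0.262082, 1.46840, 1.53903, 3.38290.
Z = Σ e^(−Eᵢ/kT) = e^(−0.262082) + e^(−1.46840) + e^(−1.53903) + e^(−3.38290) = 0.769448 + 0.230294 + 0.214589 + 0.0339489 = 1.24828.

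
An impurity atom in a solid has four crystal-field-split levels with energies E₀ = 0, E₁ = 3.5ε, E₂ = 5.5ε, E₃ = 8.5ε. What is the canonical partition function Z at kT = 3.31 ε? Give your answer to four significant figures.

Eᵢ/kT = 0, 1.05740, 1.66163, 2.56798.
Z = Σ e^(−Eᵢ/kT) = e^(−0) + e^(−1.05740) + e^(−1.66163) + e^(−2.56798) = 1.00000 + 0.347358 + 0.189829 + 0.0766903 = 1.61388.

Z = 1.614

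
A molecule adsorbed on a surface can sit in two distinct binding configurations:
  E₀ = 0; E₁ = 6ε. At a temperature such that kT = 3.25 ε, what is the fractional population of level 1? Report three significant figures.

0.136

Eᵢ/kT = 0, 1.8462.
Z = Σ e^(−Eᵢ/kT) = e^(−0) + e^(−1.8462) = 1.0000 + 0.15784 = 1.1578.
P₁ = e^(−E₁/kT) / Z = 0.15784/1.1578 = 0.136.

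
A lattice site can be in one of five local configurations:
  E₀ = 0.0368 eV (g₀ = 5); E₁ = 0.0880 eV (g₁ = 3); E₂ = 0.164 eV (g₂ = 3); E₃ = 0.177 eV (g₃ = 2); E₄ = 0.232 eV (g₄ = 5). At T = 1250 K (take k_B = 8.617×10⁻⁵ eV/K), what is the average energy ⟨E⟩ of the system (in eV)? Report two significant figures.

0.086 eV

k_BT = 8.617×10⁻⁵ × 1250 K = 0.1077 eV.
Eᵢ/kT = 0.3417, 0.8171, 1.523, 1.643, 2.154.
Z = Σ gᵢe^(−Eᵢ/kT) = 5·e^(−0.3417) + 3·e^(−0.8171) + 3·e^(−1.523) + 2·e^(−1.643) + 5·e^(−2.154) = 3.553 + 1.325 + 0.6542 + 0.3868 + 0.5801 = 6.499.
⟨E⟩ = Σ Eᵢ gᵢe^(−Eᵢ/kT) / Z = (0.0368·3.553 + 0.0880·1.325 + 0.164·0.6542 + 0.177·0.3868 + 0.232·0.5801) / 6.499 = 0.086 eV.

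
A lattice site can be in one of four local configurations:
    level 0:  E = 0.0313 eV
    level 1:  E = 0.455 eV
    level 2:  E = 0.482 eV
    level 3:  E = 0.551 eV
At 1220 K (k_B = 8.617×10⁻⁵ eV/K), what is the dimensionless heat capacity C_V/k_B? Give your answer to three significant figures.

k_BT = 8.617×10⁻⁵ × 1220 K = 0.10513 eV.
Eᵢ/kT = 0.29773, 4.3280, 4.5848, 5.2411.
Z = Σ e^(−Eᵢ/kT) = e^(−0.29773) + e^(−4.3280) + e^(−4.5848) + e^(−5.2411) = 0.74250 + 0.013194 + 0.010206 + 0.0052944 = 0.77119.
⟨E⟩ = 0.048082 eV, ⟨E²⟩ = 0.0096440 eV².
C_V/k_B = (⟨E²⟩ − ⟨E⟩²)/(kT)² = (0.0096440 − 0.0023119)/0.011052 = 0.663.

0.663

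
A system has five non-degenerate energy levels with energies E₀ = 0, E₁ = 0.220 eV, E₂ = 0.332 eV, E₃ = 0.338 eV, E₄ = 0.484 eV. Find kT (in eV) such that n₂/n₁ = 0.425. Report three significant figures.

0.131 eV

n₂/n₁ = exp[−(E₂−E₁)/kT] = 0.425.
⇒ (E₂−E₁)/kT = ln(1/0.425) = ln(2.3529) = 0.85565.
kT = 0.112 eV / 0.85565 = 0.131 eV.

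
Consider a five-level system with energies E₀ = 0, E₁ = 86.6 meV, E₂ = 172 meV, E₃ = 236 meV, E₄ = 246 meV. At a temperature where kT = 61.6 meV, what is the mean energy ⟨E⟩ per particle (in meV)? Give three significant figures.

30.8 meV

Eᵢ/kT = 0, 1.4058, 2.7922, 3.8312, 3.9935.
Z = Σ e^(−Eᵢ/kT) = e^(−0) + e^(−1.4058) + e^(−2.7922) + e^(−3.8312) + e^(−3.9935) = 1.0000 + 0.24517 + 0.061286 + 0.021684 + 0.018435 = 1.3466.
⟨E⟩ = Σ Eᵢ e^(−Eᵢ/kT) / Z = (0·1.0000 + 86.6·0.24517 + 172·0.061286 + 236·0.021684 + 246·0.018435) / 1.3466 = 30.8 meV.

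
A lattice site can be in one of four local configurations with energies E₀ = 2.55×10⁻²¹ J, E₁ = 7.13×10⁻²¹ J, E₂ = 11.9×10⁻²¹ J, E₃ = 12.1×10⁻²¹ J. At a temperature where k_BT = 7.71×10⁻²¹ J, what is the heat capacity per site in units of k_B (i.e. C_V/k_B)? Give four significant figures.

0.2636

Eᵢ/kT = 0.330739, 0.924773, 1.54345, 1.56939.
Z = Σ e^(−Eᵢ/kT) = e^(−0.330739) + e^(−0.924773) + e^(−1.54345) + e^(−1.56939) = 0.718393 + 0.396621 + 0.213643 + 0.208172 = 1.53683.
⟨E⟩ = 6.32539, ⟨E²⟩ = 55.6775.
C_V/k_B = (⟨E²⟩ − ⟨E⟩²)/(kT)² = (55.6775 − 40.0106)/59.4441 = 0.2636.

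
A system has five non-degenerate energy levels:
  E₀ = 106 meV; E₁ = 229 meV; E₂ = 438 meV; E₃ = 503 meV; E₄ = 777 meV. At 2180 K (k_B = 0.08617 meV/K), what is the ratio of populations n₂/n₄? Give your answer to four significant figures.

k_BT = 0.08617 × 2180 K = 187.851 meV.
n₂/n₄ = exp[−(E₂−E₄)/kT] = exp(−(-339 meV)/(187.851 meV)) = exp(1.80462) = 6.078.

6.078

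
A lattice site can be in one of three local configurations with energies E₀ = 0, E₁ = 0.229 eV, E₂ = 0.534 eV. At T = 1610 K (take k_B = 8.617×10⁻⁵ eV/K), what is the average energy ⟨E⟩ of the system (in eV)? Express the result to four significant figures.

k_BT = 8.617×10⁻⁵ × 1610 K = 0.138734 eV.
Eᵢ/kT = 0, 1.65064, 3.84909.
Z = Σ e^(−Eᵢ/kT) = e^(−0) + e^(−1.65064) + e^(−3.84909) = 1.00000 + 0.191927 + 0.0212991 = 1.21323.
⟨E⟩ = Σ Eᵢ e^(−Eᵢ/kT) / Z = (0·1.00000 + 0.229·0.191927 + 0.534·0.0212991) / 1.21323 = 0.04560 eV.

0.04560 eV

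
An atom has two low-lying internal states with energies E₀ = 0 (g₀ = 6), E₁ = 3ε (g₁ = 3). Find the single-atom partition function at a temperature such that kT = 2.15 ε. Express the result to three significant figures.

Eᵢ/kT = 0, 1.3953.
Z = Σ gᵢe^(−Eᵢ/kT) = 6·e^(−0) + 3·e^(−1.3953) = 6.0000 + 0.74328 = 6.7433.

Z = 6.74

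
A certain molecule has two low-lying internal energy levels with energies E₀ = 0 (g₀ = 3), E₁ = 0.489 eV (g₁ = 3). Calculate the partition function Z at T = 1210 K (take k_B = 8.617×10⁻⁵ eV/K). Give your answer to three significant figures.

Z = 3.03

k_BT = 8.617×10⁻⁵ × 1210 K = 0.10427 eV.
Eᵢ/kT = 0, 4.6897.
Z = Σ gᵢe^(−Eᵢ/kT) = 3·e^(−0) + 3·e^(−4.6897) = 3.0000 + 0.027568 = 3.0276.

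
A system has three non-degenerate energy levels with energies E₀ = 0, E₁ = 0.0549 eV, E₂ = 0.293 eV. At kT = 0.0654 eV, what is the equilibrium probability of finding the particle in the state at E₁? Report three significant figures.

Eᵢ/kT = 0, 0.83945, 4.4801.
Z = Σ e^(−Eᵢ/kT) = e^(−0) + e^(−0.83945) + e^(−4.4801) = 1.0000 + 0.43195 + 0.011332 = 1.4433.
P₁ = e^(−E₁/kT) / Z = 0.43195/1.4433 = 0.299.

0.299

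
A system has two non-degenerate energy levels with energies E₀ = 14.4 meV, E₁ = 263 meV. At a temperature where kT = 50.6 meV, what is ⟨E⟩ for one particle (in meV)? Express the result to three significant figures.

16.2 meV

Eᵢ/kT = 0.28458, 5.1976.
Z = Σ e^(−Eᵢ/kT) = e^(−0.28458) + e^(−5.1976) = 0.75233 + 0.0055298 = 0.75786.
⟨E⟩ = Σ Eᵢ e^(−Eᵢ/kT) / Z = (14.4·0.75233 + 263·0.0055298) / 0.75786 = 16.2 meV.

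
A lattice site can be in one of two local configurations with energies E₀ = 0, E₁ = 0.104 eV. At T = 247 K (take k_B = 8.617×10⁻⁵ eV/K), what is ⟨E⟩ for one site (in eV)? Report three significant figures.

k_BT = 8.617×10⁻⁵ × 247 K = 0.021284 eV.
Eᵢ/kT = 0, 4.8863.
Z = Σ e^(−Eᵢ/kT) = e^(−0) + e^(−4.8863) = 1.0000 + 0.0075493 = 1.0075.
⟨E⟩ = Σ Eᵢ e^(−Eᵢ/kT) / Z = (0·1.0000 + 0.104·0.0075493) / 1.0075 = 0.000779 eV.

0.000779 eV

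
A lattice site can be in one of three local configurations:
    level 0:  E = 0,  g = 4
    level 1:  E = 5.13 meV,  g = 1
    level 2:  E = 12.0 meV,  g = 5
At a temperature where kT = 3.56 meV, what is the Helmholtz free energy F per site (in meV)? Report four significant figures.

-5.281 meV

Eᵢ/kT = 0, 1.44101, 3.37079.
Z = Σ gᵢe^(−Eᵢ/kT) = 4·e^(−0) + 1·e^(−1.44101) + 5·e^(−3.37079) = 4.00000 + 0.236689 + 0.171812 = 4.40850.
F = −kT ln Z = −3.56 × ln(4.40850) = −3.56 × 1.48353 = -5.281 meV.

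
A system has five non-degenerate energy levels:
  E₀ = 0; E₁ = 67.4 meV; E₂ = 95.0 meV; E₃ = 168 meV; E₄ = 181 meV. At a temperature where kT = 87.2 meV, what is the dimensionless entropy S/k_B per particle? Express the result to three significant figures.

Eᵢ/kT = 0, 0.77294, 1.0894, 1.9266, 2.0757.
Z = Σ e^(−Eᵢ/kT) = e^(−0) + e^(−0.77294) + e^(−1.0894) + e^(−1.9266) + e^(−2.0757) = 1.0000 + 0.46165 + 0.33642 + 0.14564 + 0.12547 = 2.0692.
⟨E⟩ = Σ EᵢPᵢ = 53.283 meV.
S/k_B = ln Z + ⟨E⟩/kT = ln(2.0692) + 53.283/87.2 = 0.72716 + 0.61104 = 1.34.

1.34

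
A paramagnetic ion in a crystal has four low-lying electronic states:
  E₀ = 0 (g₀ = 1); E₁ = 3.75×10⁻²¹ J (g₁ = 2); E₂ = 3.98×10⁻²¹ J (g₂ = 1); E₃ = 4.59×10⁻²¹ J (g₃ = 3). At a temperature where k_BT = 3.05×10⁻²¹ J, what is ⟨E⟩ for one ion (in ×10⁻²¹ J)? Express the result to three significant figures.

2.51 ×10⁻²¹ J

Eᵢ/kT = 0, 1.2295, 1.3049, 1.5049.
Z = Σ gᵢe^(−Eᵢ/kT) = 1·e^(−0) + 2·e^(−1.2295) + 1·e^(−1.3049) + 3·e^(−1.5049) = 1.0000 + 0.58488 + 0.27120 + 0.66612 = 2.5222.
⟨E⟩ = Σ Eᵢ gᵢe^(−Eᵢ/kT) / Z = (0·1.0000 + 3.75·0.58488 + 3.98·0.27120 + 4.59·0.66612) / 2.5222 = 2.51 ×10⁻²¹ J.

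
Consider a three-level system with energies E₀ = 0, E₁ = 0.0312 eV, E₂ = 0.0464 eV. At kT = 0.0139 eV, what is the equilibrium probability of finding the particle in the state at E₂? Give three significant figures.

Eᵢ/kT = 0, 2.2446, 3.3381.
Z = Σ e^(−Eᵢ/kT) = e^(−0) + e^(−2.2446) + e^(−3.3381) = 1.0000 + 0.10597 + 0.035504 = 1.1415.
P₂ = e^(−E₂/kT) / Z = 0.035504/1.1415 = 0.0311.

0.0311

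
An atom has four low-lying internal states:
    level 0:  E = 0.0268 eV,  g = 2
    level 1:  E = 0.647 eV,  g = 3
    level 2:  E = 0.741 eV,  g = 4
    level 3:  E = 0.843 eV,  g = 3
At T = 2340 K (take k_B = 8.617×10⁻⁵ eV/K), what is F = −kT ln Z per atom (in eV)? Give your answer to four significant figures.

k_BT = 8.617×10⁻⁵ × 2340 K = 0.201638 eV.
Eᵢ/kT = 0.132911, 3.20872, 3.67490, 4.18076.
Z = Σ gᵢe^(−Eᵢ/kT) = 2·e^(−0.132911) + 3·e^(−3.20872) + 4·e^(−3.67490) + 3·e^(−4.18076) = 1.75109 + 0.121225 + 0.101408 + 0.0458607 = 2.01958.
F = −kT ln Z = −0.201638 × ln(2.01958) = −0.201638 × 0.702890 = -0.1417 eV.

-0.1417 eV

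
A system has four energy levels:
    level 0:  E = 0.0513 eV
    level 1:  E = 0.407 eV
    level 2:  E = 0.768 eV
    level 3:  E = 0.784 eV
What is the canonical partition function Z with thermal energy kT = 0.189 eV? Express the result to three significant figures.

Eᵢ/kT = 0.27143, 2.1534, 4.0635, 4.1481.
Z = Σ e^(−Eᵢ/kT) = e^(−0.27143) + e^(−2.1534) + e^(−4.0635) + e^(−4.1481) = 0.76229 + 0.11609 + 0.017189 + 0.015794 = 0.91136.

Z = 0.911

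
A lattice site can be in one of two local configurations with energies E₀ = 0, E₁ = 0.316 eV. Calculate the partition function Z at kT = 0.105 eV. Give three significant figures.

Eᵢ/kT = 0, 3.0095.
Z = Σ e^(−Eᵢ/kT) = e^(−0) + e^(−3.0095) = 1.0000 + 0.049316 = 1.0493.

Z = 1.05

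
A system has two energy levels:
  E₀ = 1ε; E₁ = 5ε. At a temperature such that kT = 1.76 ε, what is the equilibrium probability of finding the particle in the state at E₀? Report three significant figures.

Eᵢ/kT = 0.56818, 2.8409.
Z = Σ e^(−Eᵢ/kT) = e^(−0.56818) + e^(−2.8409) = 0.56656 + 0.058373 = 0.62493.
P₀ = e^(−E₀/kT) / Z = 0.56656/0.62493 = 0.907.

0.907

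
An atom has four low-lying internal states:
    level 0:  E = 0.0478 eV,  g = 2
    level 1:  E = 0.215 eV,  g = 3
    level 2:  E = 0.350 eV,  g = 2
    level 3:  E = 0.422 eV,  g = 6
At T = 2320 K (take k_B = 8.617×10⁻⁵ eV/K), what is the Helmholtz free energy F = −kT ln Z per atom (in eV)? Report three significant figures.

k_BT = 8.617×10⁻⁵ × 2320 K = 0.19991 eV.
Eᵢ/kT = 0.23911, 1.0755, 1.7508, 2.1109.
Z = Σ gᵢe^(−Eᵢ/kT) = 2·e^(−0.23911) + 3·e^(−1.0755) + 2·e^(−1.7508) + 6·e^(−2.1109) = 1.5747 + 1.0234 + 0.34727 + 0.72677 = 3.6721.
F = −kT ln Z = −0.19991 × ln(3.6721) = −0.19991 × 1.3008 = -0.260 eV.

-0.260 eV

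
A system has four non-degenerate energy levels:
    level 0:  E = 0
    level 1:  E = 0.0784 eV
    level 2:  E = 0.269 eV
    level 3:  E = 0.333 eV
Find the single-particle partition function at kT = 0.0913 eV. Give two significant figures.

Z = 1.5

Eᵢ/kT = 0, 0.8587, 2.946, 3.647.
Z = Σ e^(−Eᵢ/kT) = e^(−0) + e^(−0.8587) + e^(−2.946) + e^(−3.647) = 1.000 + 0.4237 + 0.05255 + 0.02607 = 1.502.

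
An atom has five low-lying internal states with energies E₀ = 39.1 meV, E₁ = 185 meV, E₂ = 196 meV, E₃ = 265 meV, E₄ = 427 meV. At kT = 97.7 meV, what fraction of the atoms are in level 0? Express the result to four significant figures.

Eᵢ/kT = 0.400205, 1.89355, 2.00614, 2.71238, 4.37052.
Z = Σ e^(−Eᵢ/kT) = e^(−0.400205) + e^(−1.89355) + e^(−2.00614) + e^(−2.71238) + e^(−4.37052) = 0.670183 + 0.150536 + 0.134507 + 0.0663786 + 0.0126447 = 1.03425.
P₀ = e^(−E₀/kT) / Z = 0.670183/1.03425 = 0.6480.

0.6480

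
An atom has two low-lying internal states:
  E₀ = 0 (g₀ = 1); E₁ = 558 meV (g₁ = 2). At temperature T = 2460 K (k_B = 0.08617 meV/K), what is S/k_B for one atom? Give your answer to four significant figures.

0.4654

k_BT = 0.08617 × 2460 K = 211.978 meV.
Eᵢ/kT = 0, 2.63235.
Z = Σ gᵢe^(−Eᵢ/kT) = 1·e^(−0) + 2·e^(−2.63235) = 1.00000 + 0.143819 = 1.14382.
⟨E⟩ = Σ EᵢPᵢ = 70.1605 meV.
S/k_B = ln Z + ⟨E⟩/kT = ln(1.14382) + 70.1605/211.978 = 0.134374 + 0.330980 = 0.4654.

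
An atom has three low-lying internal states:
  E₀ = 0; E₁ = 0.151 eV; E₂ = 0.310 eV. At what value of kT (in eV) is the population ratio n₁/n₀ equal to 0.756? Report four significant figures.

0.5398 eV

n₁/n₀ = exp[−(E₁−E₀)/kT] = 0.756.
⇒ (E₁−E₀)/kT = ln(1/0.756) = ln(1.32275) = 0.279713.
kT = 0.151 eV / 0.279713 = 0.5398 eV.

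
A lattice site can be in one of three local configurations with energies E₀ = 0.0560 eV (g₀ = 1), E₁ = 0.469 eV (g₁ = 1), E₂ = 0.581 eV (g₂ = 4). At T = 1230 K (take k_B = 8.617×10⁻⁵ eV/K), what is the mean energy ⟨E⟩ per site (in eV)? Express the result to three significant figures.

k_BT = 8.617×10⁻⁵ × 1230 K = 0.10599 eV.
Eᵢ/kT = 0.52835, 4.4249, 5.4816.
Z = Σ gᵢe^(−Eᵢ/kT) = 1·e^(−0.52835) + 1·e^(−4.4249) + 4·e^(−5.4816) = 0.58958 + 0.011975 + 0.016651 = 0.61821.
⟨E⟩ = Σ Eᵢ gᵢe^(−Eᵢ/kT) / Z = (0.0560·0.58958 + 0.469·0.011975 + 0.581·0.016651) / 0.61821 = 0.0781 eV.

0.0781 eV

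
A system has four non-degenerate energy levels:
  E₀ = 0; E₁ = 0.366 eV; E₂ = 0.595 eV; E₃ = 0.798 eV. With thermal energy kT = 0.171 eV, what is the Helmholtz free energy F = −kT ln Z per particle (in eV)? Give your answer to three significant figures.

-0.0251 eV

Eᵢ/kT = 0, 2.1404, 3.4795, 4.6667.
Z = Σ e^(−Eᵢ/kT) = e^(−0) + e^(−2.1404) + e^(−3.4795) + e^(−4.6667) = 1.0000 + 0.11761 + 0.030823 + 0.0094032 = 1.1578.
F = −kT ln Z = −0.171 × ln(1.1578) = −0.171 × 0.14652 = -0.0251 eV.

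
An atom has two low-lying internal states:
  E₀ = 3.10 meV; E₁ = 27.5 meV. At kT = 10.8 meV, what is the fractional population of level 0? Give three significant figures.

0.905

Eᵢ/kT = 0.28704, 2.5463.
Z = Σ e^(−Eᵢ/kT) = e^(−0.28704) + e^(−2.5463) = 0.75048 + 0.078371 = 0.82885.
P₀ = e^(−E₀/kT) / Z = 0.75048/0.82885 = 0.905.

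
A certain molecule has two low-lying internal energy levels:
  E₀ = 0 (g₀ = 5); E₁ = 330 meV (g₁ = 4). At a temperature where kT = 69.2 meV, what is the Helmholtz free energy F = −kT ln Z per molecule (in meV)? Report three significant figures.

Eᵢ/kT = 0, 4.7688.
Z = Σ gᵢe^(−Eᵢ/kT) = 5·e^(−0) + 4·e^(−4.7688) = 5.0000 + 0.033962 = 5.0340.
F = −kT ln Z = −69.2 × ln(5.0340) = −69.2 × 1.6162 = -112 meV.

-112 meV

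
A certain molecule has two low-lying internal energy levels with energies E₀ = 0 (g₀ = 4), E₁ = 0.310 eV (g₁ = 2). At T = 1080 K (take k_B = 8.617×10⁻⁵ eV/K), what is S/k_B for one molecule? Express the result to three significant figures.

k_BT = 8.617×10⁻⁵ × 1080 K = 0.093064 eV.
Eᵢ/kT = 0, 3.3310.
Z = Σ gᵢe^(−Eᵢ/kT) = 4·e^(−0) + 2·e^(−3.3310) = 4.0000 + 0.071515 = 4.0715.
⟨E⟩ = Σ EᵢPᵢ = 0.0054451 eV.
S/k_B = ln Z + ⟨E⟩/kT = ln(4.0715) + 0.0054451/0.093064 = 1.4040 + 0.058509 = 1.46.

1.46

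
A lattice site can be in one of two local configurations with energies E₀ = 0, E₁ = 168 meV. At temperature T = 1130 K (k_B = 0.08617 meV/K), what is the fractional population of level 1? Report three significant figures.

k_BT = 0.08617 × 1130 K = 97.372 meV.
Eᵢ/kT = 0, 1.7253.
Z = Σ e^(−Eᵢ/kT) = e^(−0) + e^(−1.7253) = 1.0000 + 0.17812 = 1.1781.
P₁ = e^(−E₁/kT) / Z = 0.17812/1.1781 = 0.151.

0.151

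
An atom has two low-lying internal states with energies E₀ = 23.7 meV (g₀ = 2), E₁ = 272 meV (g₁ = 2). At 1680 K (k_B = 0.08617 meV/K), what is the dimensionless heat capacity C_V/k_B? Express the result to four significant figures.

k_BT = 0.08617 × 1680 K = 144.766 meV.
Eᵢ/kT = 0.163712, 1.87889.
Z = Σ gᵢe^(−Eᵢ/kT) = 2·e^(−0.163712) + 2·e^(−1.87889) = 1.69797 + 0.305519 = 2.00349.
⟨E⟩ = 61.5641 meV, ⟨E²⟩ = 11758.1 meV².
C_V/k_B = (⟨E²⟩ − ⟨E⟩²)/(kT)² = (11758.1 − 3790.14)/20957.2 = 0.3802.

0.3802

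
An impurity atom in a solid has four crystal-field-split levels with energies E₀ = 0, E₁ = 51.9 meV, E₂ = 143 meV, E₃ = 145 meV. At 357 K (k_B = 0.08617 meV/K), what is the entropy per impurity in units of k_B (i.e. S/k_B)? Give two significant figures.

k_BT = 0.08617 × 357 K = 30.76 meV.
Eᵢ/kT = 0, 1.687, 4.649, 4.714.
Z = Σ e^(−Eᵢ/kT) = e^(−0) + e^(−1.687) + e^(−4.649) + e^(−4.714) = 1.000 + 0.1851 + 0.009571 + 0.008969 = 1.204.
⟨E⟩ = Σ EᵢPᵢ = 10.20 meV.
S/k_B = ln Z + ⟨E⟩/kT = ln(1.204) + 10.20/30.76 = 0.1856 + 0.3316 = 0.52.

0.52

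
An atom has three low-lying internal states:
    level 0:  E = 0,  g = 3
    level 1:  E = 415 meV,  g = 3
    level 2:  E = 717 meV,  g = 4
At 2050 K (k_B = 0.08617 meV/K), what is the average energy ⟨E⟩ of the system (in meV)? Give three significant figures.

50.2 meV

k_BT = 0.08617 × 2050 K = 176.65 meV.
Eᵢ/kT = 0, 2.3493, 4.0589.
Z = Σ gᵢe^(−Eᵢ/kT) = 3·e^(−0) + 3·e^(−2.3493) + 4·e^(−4.0589) = 3.0000 + 0.28631 + 0.069072 = 3.3554.
⟨E⟩ = Σ Eᵢ gᵢe^(−Eᵢ/kT) / Z = (0·3.0000 + 415·0.28631 + 717·0.069072) / 3.3554 = 50.2 meV.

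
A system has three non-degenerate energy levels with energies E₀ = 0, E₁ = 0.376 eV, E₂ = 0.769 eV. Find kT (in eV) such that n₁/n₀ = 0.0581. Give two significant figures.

n₁/n₀ = exp[−(E₁−E₀)/kT] = 0.0581.
⇒ (E₁−E₀)/kT = ln(1/0.0581) = ln(17.21) = 2.845.
kT = 0.376 eV / 2.845 = 0.13 eV.

0.13 eV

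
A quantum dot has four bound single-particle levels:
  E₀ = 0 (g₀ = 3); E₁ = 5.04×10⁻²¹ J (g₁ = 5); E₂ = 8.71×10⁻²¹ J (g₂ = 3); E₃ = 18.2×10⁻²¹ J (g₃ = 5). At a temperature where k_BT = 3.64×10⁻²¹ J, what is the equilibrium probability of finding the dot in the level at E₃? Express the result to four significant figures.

Eᵢ/kT = 0, 1.38462, 2.39286, 5.00000.
Z = Σ gᵢe^(−Eᵢ/kT) = 3·e^(−0) + 5·e^(−1.38462) + 3·e^(−2.39286) + 5·e^(−5.00000) = 3.00000 + 1.25209 + 0.274104 + 0.0336897 = 4.55988.
P₃ = g₃ e^(−E₃/kT) / Z = 0.0336897/4.55988 = 0.007388.

0.007388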